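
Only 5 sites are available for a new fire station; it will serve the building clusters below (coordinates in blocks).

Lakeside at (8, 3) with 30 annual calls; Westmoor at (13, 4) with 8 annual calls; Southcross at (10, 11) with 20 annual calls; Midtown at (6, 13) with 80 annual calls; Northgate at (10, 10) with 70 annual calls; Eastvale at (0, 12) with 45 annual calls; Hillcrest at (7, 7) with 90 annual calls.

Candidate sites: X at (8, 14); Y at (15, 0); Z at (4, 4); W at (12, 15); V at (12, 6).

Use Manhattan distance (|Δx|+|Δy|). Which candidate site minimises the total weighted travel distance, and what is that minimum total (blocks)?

Total weighted distance at each candidate:
  X (8, 14): total = 2380
  Y (15, 0): total = 6043
  Z (4, 4): total = 3282
  W (12, 15): total = 3671
  V (12, 6): total = 3184
Minimum is at X with total 2380 blocks.

X, total 2380 blocks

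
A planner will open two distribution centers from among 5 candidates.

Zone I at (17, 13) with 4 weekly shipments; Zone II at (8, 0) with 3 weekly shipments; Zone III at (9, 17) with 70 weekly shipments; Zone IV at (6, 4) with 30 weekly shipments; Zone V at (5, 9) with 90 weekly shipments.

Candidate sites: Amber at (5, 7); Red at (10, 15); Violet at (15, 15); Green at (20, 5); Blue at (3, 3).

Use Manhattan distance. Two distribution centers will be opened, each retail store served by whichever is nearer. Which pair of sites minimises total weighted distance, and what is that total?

{Amber, Red}, total 576

Evaluate every pair (each demand assigned to the nearer of the two):
  {Amber, Red}: total = 576
  {Amber, Violet}: total = 906
  {Red, Blue}: total = 1110
  {Amber, Green}: total = 1354
  {Amber, Blue}: total = 1376
  {Violet, Blue}: total = 1440
  {Red, Violet}: total = 1717
  {Red, Green}: total = 1737
  {Green, Blue}: total = 2308
  {Violet, Green}: total = 2517
Best pair: {Amber, Red} with total 576.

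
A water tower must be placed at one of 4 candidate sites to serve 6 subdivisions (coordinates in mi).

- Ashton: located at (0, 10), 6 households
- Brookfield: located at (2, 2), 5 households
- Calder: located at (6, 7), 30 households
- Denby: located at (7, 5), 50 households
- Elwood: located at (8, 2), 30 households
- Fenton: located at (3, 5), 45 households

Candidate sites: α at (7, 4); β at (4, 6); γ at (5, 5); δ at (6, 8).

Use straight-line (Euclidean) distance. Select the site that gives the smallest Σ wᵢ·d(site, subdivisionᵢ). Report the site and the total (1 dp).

γ, total 448.0 mi

Total weighted distance at each candidate:
  α (7, 4): total = 479.7
  β (4, 6): total = 514.8
  γ (5, 5): total = 448.0
  δ (6, 8): total = 642.8
Minimum is at γ with total 448.0 mi.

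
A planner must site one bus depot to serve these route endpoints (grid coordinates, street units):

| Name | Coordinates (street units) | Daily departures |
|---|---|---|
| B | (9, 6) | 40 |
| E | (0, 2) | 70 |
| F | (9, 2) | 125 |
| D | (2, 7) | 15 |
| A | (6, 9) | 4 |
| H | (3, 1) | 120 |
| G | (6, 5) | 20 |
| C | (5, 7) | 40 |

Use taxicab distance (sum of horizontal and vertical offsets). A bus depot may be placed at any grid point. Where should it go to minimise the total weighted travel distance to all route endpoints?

(5, 2)

Manhattan distance separates: Σwᵢ(|x−xᵢ|+|y−yᵢ|) = Σwᵢ|x−xᵢ| + Σwᵢ|y−yᵢ|, so x and y are optimised independently as 1-D weighted medians.
Total weight W = 434; half = 217.
x-coordinate, sorted with cumulative weight:
  x=0 (E, w=70) cum 70
  x=2 (D, w=15) cum 85
  x=3 (H, w=120) cum 205
  x=5 (C, w=40) cum 245  ← median
  x=6 (A, w=4) cum 249
  x=6 (G, w=20) cum 269
  x=9 (B, w=40) cum 309
  x=9 (F, w=125) cum 434
⇒ x* = 5
y-coordinate, sorted with cumulative weight:
  y=1 (H, w=120) cum 120
  y=2 (E, w=70) cum 190
  y=2 (F, w=125) cum 315  ← median
  y=5 (G, w=20) cum 335
  y=6 (B, w=40) cum 375
  y=7 (D, w=15) cum 390
  y=7 (C, w=40) cum 430
  y=9 (A, w=4) cum 434
⇒ y* = 2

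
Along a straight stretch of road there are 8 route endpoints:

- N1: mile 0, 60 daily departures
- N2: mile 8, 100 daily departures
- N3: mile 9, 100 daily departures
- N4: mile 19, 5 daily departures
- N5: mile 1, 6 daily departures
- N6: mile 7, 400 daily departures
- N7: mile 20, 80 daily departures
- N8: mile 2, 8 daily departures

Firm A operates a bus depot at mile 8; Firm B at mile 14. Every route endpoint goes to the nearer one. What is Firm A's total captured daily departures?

The indifferent point is the midpoint (8+14)/2 = 11; route endpoints left of it (closer to Firm A at 8) go to Firm A, those right go to Firm B.
  N1 at 0 (w=60) → Firm A
  N5 at 1 (w=6) → Firm A
  N8 at 2 (w=8) → Firm A
  N6 at 7 (w=400) → Firm A
  N2 at 8 (w=100) → Firm A
  N3 at 9 (w=100) → Firm A
  N4 at 19 (w=5) → Firm B
  N7 at 20 (w=80) → Firm B
Firm A captures 674; Firm B captures 85.

674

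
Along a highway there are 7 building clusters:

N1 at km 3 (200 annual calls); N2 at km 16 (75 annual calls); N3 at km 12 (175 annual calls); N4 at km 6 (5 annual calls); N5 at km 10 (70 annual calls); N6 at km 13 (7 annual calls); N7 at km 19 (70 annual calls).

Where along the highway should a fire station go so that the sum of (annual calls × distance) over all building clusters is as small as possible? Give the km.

For a sum of weighted absolute distances on a line, the optimum is the weighted median (not the mean). Total weight W = 602; half-weight = 301.
Sort by position and accumulate weight:
  km 3 (N1, w=200) → cum 200
  km 6 (N4, w=5) → cum 205
  km 10 (N5, w=70) → cum 275
  km 12 (N3, w=175) → cum 450  ≥ 301 → median here
  km 13 (N6, w=7) → cum 457
  km 16 (N2, w=75) → cum 532
  km 19 (N7, w=70) → cum 602
Optimal location: km 12.

x = 12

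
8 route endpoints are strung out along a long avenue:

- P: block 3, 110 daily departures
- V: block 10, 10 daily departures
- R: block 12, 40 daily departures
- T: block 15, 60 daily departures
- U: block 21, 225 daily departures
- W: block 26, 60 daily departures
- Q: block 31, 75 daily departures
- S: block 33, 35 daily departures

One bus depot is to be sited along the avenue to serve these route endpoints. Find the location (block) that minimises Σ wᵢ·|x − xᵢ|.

For a sum of weighted absolute distances on a line, the optimum is the weighted median (not the mean). Total weight W = 615; half-weight = 307.5.
Sort by position and accumulate weight:
  block 3 (P, w=110) → cum 110
  block 10 (V, w=10) → cum 120
  block 12 (R, w=40) → cum 160
  block 15 (T, w=60) → cum 220
  block 21 (U, w=225) → cum 445  ≥ 307.5 → median here
  block 26 (W, w=60) → cum 505
  block 31 (Q, w=75) → cum 580
  block 33 (S, w=35) → cum 615
Optimal location: block 21.

x = 21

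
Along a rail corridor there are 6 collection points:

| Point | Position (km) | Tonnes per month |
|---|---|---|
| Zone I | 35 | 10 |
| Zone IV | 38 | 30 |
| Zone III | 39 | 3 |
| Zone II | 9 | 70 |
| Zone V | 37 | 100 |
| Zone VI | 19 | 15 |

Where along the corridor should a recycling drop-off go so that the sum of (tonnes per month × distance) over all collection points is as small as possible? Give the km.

x = 37

For a sum of weighted absolute distances on a line, the optimum is the weighted median (not the mean). Total weight W = 228; half-weight = 114.
Sort by position and accumulate weight:
  km 9 (Zone II, w=70) → cum 70
  km 19 (Zone VI, w=15) → cum 85
  km 35 (Zone I, w=10) → cum 95
  km 37 (Zone V, w=100) → cum 195  ≥ 114 → median here
  km 38 (Zone IV, w=30) → cum 225
  km 39 (Zone III, w=3) → cum 228
Optimal location: km 37.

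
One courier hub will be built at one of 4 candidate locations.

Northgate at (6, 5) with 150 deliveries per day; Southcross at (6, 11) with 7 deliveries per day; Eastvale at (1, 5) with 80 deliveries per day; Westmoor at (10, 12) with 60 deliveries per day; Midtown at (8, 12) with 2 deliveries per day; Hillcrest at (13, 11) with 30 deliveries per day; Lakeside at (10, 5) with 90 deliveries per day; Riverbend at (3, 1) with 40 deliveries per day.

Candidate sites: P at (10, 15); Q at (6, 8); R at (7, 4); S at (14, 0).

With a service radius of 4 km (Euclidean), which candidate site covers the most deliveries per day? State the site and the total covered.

Coverage radius r = 4 km; a point is covered iff (Δx)²+(Δy)² ≤ 4² = 16.
  P (10, 15): covers {Westmoor, Midtown} → 62
  Q (6, 8): covers {Northgate, Southcross} → 157
  R (7, 4): covers {Northgate, Lakeside} → 240
  S (14, 0): covers {none} → 0
Maximum coverage at R: 240 deliveries per day.

R, covering 240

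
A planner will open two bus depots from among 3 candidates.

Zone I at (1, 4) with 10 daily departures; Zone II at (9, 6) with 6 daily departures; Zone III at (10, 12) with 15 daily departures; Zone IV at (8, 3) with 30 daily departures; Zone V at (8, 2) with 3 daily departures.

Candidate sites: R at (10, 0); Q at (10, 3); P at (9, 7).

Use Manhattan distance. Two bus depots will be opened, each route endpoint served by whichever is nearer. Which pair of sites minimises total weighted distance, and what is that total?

{Q, P}, total 265

Evaluate every pair (each demand assigned to the nearer of the two):
  {Q, P}: total = 265
  {R, Q}: total = 328
  {R, P}: total = 368
Best pair: {Q, P} with total 265.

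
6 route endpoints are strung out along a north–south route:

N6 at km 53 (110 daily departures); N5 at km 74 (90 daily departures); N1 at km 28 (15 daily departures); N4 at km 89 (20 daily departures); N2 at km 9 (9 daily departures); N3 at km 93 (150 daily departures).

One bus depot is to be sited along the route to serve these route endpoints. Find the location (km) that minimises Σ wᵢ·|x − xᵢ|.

For a sum of weighted absolute distances on a line, the optimum is the weighted median (not the mean). Total weight W = 394; half-weight = 197.
Sort by position and accumulate weight:
  km 9 (N2, w=9) → cum 9
  km 28 (N1, w=15) → cum 24
  km 53 (N6, w=110) → cum 134
  km 74 (N5, w=90) → cum 224  ≥ 197 → median here
  km 89 (N4, w=20) → cum 244
  km 93 (N3, w=150) → cum 394
Optimal location: km 74.

x = 74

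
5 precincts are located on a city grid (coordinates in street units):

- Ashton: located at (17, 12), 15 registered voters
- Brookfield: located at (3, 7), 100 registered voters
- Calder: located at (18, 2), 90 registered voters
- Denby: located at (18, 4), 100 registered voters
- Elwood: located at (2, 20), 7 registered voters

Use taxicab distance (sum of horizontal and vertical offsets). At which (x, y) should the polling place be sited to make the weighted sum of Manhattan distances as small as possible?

Manhattan distance separates: Σwᵢ(|x−xᵢ|+|y−yᵢ|) = Σwᵢ|x−xᵢ| + Σwᵢ|y−yᵢ|, so x and y are optimised independently as 1-D weighted medians.
Total weight W = 312; half = 156.
x-coordinate, sorted with cumulative weight:
  x=2 (Elwood, w=7) cum 7
  x=3 (Brookfield, w=100) cum 107
  x=17 (Ashton, w=15) cum 122
  x=18 (Calder, w=90) cum 212  ← median
  x=18 (Denby, w=100) cum 312
⇒ x* = 18
y-coordinate, sorted with cumulative weight:
  y=2 (Calder, w=90) cum 90
  y=4 (Denby, w=100) cum 190  ← median
  y=7 (Brookfield, w=100) cum 290
  y=12 (Ashton, w=15) cum 305
  y=20 (Elwood, w=7) cum 312
⇒ y* = 4

(18, 4)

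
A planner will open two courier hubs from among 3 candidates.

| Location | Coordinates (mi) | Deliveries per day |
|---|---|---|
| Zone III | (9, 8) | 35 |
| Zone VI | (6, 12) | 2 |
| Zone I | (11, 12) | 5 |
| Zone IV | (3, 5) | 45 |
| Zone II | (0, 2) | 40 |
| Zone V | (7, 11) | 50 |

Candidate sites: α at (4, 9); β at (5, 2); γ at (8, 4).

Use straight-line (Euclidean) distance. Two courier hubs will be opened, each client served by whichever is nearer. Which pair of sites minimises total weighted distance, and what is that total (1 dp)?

{α, β}, total 766.3

Evaluate every pair (each demand assigned to the nearer of the two):
  {α, β}: total = 766.3
  {α, γ}: total = 877.9
  {β, γ}: total = 919.3
Best pair: {α, β} with total 766.3.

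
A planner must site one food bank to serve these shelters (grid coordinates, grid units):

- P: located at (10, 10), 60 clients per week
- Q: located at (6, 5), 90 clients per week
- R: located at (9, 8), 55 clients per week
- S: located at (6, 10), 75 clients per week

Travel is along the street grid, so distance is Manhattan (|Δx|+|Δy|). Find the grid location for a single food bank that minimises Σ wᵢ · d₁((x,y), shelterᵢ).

(6, 8)

Manhattan distance separates: Σwᵢ(|x−xᵢ|+|y−yᵢ|) = Σwᵢ|x−xᵢ| + Σwᵢ|y−yᵢ|, so x and y are optimised independently as 1-D weighted medians.
Total weight W = 280; half = 140.
x-coordinate, sorted with cumulative weight:
  x=6 (Q, w=90) cum 90
  x=6 (S, w=75) cum 165  ← median
  x=9 (R, w=55) cum 220
  x=10 (P, w=60) cum 280
⇒ x* = 6
y-coordinate, sorted with cumulative weight:
  y=5 (Q, w=90) cum 90
  y=8 (R, w=55) cum 145  ← median
  y=10 (P, w=60) cum 205
  y=10 (S, w=75) cum 280
⇒ y* = 8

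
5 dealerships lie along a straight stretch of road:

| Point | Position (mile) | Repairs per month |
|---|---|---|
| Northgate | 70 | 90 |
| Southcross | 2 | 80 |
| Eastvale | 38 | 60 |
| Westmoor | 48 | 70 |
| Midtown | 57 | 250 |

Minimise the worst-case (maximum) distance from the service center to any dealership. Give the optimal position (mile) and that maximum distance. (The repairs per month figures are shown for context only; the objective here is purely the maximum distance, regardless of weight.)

location 36, max distance 34

The 1-center on a line is the midpoint of the two extreme points: leftmost at 2, rightmost at 70.
Optimal location = (2 + 70)/2 = 36; maximum distance = (70 − 2)/2 = 34.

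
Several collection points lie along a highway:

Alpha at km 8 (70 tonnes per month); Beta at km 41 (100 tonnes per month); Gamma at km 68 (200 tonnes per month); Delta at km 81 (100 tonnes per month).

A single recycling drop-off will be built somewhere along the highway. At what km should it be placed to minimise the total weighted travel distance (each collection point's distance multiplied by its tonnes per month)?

x = 68

For a sum of weighted absolute distances on a line, the optimum is the weighted median (not the mean). Total weight W = 470; half-weight = 235.
Sort by position and accumulate weight:
  km 8 (Alpha, w=70) → cum 70
  km 41 (Beta, w=100) → cum 170
  km 68 (Gamma, w=200) → cum 370  ≥ 235 → median here
  km 81 (Delta, w=100) → cum 470
Optimal location: km 68.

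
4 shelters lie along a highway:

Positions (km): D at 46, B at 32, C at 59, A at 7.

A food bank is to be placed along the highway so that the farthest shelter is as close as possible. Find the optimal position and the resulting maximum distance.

The 1-center on a line is the midpoint of the two extreme points: leftmost at 7, rightmost at 59.
Optimal location = (7 + 59)/2 = 33; maximum distance = (59 − 7)/2 = 26.

location 33, max distance 26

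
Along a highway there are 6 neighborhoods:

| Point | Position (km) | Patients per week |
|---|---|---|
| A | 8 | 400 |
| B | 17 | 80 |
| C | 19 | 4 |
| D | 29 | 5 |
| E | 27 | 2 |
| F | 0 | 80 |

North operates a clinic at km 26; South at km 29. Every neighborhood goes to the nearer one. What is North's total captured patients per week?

566

The indifferent point is the midpoint (26+29)/2 = 27.5; neighborhoods left of it (closer to North at 26) go to North, those right go to South.
  F at 0 (w=80) → North
  A at 8 (w=400) → North
  B at 17 (w=80) → North
  C at 19 (w=4) → North
  E at 27 (w=2) → North
  D at 29 (w=5) → South
North captures 566; South captures 5.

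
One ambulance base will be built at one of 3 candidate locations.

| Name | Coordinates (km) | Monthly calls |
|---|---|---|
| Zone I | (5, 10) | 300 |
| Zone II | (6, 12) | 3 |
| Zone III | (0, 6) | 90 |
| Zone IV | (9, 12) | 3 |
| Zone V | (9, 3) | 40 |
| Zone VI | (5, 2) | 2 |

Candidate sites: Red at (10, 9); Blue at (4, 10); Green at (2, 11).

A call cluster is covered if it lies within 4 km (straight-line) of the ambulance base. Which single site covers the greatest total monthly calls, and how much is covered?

Blue, covering 303

Coverage radius r = 4 km; a point is covered iff (Δx)²+(Δy)² ≤ 4² = 16.
  Red (10, 9): covers {Zone IV} → 3
  Blue (4, 10): covers {Zone I, Zone II} → 303
  Green (2, 11): covers {Zone I} → 300
Maximum coverage at Blue: 303 monthly calls.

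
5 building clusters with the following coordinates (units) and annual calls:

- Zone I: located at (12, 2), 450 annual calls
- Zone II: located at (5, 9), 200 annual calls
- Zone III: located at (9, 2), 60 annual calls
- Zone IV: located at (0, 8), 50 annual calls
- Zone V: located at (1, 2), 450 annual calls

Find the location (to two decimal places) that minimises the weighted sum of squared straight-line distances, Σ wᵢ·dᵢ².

(6.11, 3.40)

The minimiser of Σwᵢ‖p−pᵢ‖² is the weighted centroid p* = (Σwᵢpᵢ)/(Σwᵢ).
Σwᵢ = 1210.
Σwᵢxᵢ = 450·12 + 200·5 + 60·9 + 50·0 + 450·1 = 7390.
Σwᵢyᵢ = 450·2 + 200·9 + 60·2 + 50·8 + 450·2 = 4120.
x* = 7390/1210 = 6.11, y* = 4120/1210 = 3.40.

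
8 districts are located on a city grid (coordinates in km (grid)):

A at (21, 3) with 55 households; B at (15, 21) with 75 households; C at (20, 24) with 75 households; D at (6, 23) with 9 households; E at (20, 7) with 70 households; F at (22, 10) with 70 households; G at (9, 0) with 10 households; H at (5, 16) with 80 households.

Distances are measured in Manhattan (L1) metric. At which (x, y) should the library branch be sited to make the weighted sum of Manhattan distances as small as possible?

(20, 16)

Manhattan distance separates: Σwᵢ(|x−xᵢ|+|y−yᵢ|) = Σwᵢ|x−xᵢ| + Σwᵢ|y−yᵢ|, so x and y are optimised independently as 1-D weighted medians.
Total weight W = 444; half = 222.
x-coordinate, sorted with cumulative weight:
  x=5 (H, w=80) cum 80
  x=6 (D, w=9) cum 89
  x=9 (G, w=10) cum 99
  x=15 (B, w=75) cum 174
  x=20 (C, w=75) cum 249  ← median
  x=20 (E, w=70) cum 319
  x=21 (A, w=55) cum 374
  x=22 (F, w=70) cum 444
⇒ x* = 20
y-coordinate, sorted with cumulative weight:
  y=0 (G, w=10) cum 10
  y=3 (A, w=55) cum 65
  y=7 (E, w=70) cum 135
  y=10 (F, w=70) cum 205
  y=16 (H, w=80) cum 285  ← median
  y=21 (B, w=75) cum 360
  y=23 (D, w=9) cum 369
  y=24 (C, w=75) cum 444
⇒ y* = 16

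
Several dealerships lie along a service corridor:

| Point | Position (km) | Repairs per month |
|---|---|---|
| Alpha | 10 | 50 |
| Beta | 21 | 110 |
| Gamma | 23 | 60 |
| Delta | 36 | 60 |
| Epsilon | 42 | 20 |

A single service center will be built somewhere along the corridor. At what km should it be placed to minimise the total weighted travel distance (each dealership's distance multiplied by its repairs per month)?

x = 21

For a sum of weighted absolute distances on a line, the optimum is the weighted median (not the mean). Total weight W = 300; half-weight = 150.
Sort by position and accumulate weight:
  km 10 (Alpha, w=50) → cum 50
  km 21 (Beta, w=110) → cum 160  ≥ 150 → median here
  km 23 (Gamma, w=60) → cum 220
  km 36 (Delta, w=60) → cum 280
  km 42 (Epsilon, w=20) → cum 300
Optimal location: km 21.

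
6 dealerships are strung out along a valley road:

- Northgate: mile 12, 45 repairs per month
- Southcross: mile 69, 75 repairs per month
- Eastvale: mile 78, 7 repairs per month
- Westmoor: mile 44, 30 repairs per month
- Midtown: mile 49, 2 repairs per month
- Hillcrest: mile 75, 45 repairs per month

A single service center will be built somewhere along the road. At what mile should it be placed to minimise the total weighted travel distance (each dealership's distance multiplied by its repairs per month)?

x = 69

For a sum of weighted absolute distances on a line, the optimum is the weighted median (not the mean). Total weight W = 204; half-weight = 102.
Sort by position and accumulate weight:
  mile 12 (Northgate, w=45) → cum 45
  mile 44 (Westmoor, w=30) → cum 75
  mile 49 (Midtown, w=2) → cum 77
  mile 69 (Southcross, w=75) → cum 152  ≥ 102 → median here
  mile 75 (Hillcrest, w=45) → cum 197
  mile 78 (Eastvale, w=7) → cum 204
Optimal location: mile 69.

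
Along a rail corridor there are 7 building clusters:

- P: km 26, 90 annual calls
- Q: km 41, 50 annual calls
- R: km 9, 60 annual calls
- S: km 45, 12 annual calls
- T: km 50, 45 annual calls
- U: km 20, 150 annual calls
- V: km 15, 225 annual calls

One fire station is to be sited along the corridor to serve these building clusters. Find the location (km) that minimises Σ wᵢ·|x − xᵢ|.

For a sum of weighted absolute distances on a line, the optimum is the weighted median (not the mean). Total weight W = 632; half-weight = 316.
Sort by position and accumulate weight:
  km 9 (R, w=60) → cum 60
  km 15 (V, w=225) → cum 285
  km 20 (U, w=150) → cum 435  ≥ 316 → median here
  km 26 (P, w=90) → cum 525
  km 41 (Q, w=50) → cum 575
  km 45 (S, w=12) → cum 587
  km 50 (T, w=45) → cum 632
Optimal location: km 20.

x = 20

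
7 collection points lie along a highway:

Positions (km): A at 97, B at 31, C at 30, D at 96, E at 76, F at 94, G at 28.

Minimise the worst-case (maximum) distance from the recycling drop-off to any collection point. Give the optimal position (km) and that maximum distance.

The 1-center on a line is the midpoint of the two extreme points: leftmost at 28, rightmost at 97.
Optimal location = (28 + 97)/2 = 62.5; maximum distance = (97 − 28)/2 = 34.5.

location 62.5, max distance 34.5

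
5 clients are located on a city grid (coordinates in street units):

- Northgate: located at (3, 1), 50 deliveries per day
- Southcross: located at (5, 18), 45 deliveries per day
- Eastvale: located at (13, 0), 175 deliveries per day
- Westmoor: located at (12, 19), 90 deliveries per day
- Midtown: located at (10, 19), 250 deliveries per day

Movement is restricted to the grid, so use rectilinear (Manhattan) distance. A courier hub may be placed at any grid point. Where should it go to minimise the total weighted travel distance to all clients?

Manhattan distance separates: Σwᵢ(|x−xᵢ|+|y−yᵢ|) = Σwᵢ|x−xᵢ| + Σwᵢ|y−yᵢ|, so x and y are optimised independently as 1-D weighted medians.
Total weight W = 610; half = 305.
x-coordinate, sorted with cumulative weight:
  x=3 (Northgate, w=50) cum 50
  x=5 (Southcross, w=45) cum 95
  x=10 (Midtown, w=250) cum 345  ← median
  x=12 (Westmoor, w=90) cum 435
  x=13 (Eastvale, w=175) cum 610
⇒ x* = 10
y-coordinate, sorted with cumulative weight:
  y=0 (Eastvale, w=175) cum 175
  y=1 (Northgate, w=50) cum 225
  y=18 (Southcross, w=45) cum 270
  y=19 (Westmoor, w=90) cum 360  ← median
  y=19 (Midtown, w=250) cum 610
⇒ y* = 19

(10, 19)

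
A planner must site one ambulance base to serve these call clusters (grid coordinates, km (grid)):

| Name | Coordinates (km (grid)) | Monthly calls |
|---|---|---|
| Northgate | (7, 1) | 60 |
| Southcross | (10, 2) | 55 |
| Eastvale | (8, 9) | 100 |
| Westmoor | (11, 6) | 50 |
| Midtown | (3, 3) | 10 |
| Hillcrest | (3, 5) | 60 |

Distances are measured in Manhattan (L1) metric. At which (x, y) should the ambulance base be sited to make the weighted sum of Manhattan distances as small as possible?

(8, 5)

Manhattan distance separates: Σwᵢ(|x−xᵢ|+|y−yᵢ|) = Σwᵢ|x−xᵢ| + Σwᵢ|y−yᵢ|, so x and y are optimised independently as 1-D weighted medians.
Total weight W = 335; half = 167.5.
x-coordinate, sorted with cumulative weight:
  x=3 (Midtown, w=10) cum 10
  x=3 (Hillcrest, w=60) cum 70
  x=7 (Northgate, w=60) cum 130
  x=8 (Eastvale, w=100) cum 230  ← median
  x=10 (Southcross, w=55) cum 285
  x=11 (Westmoor, w=50) cum 335
⇒ x* = 8
y-coordinate, sorted with cumulative weight:
  y=1 (Northgate, w=60) cum 60
  y=2 (Southcross, w=55) cum 115
  y=3 (Midtown, w=10) cum 125
  y=5 (Hillcrest, w=60) cum 185  ← median
  y=6 (Westmoor, w=50) cum 235
  y=9 (Eastvale, w=100) cum 335
⇒ y* = 5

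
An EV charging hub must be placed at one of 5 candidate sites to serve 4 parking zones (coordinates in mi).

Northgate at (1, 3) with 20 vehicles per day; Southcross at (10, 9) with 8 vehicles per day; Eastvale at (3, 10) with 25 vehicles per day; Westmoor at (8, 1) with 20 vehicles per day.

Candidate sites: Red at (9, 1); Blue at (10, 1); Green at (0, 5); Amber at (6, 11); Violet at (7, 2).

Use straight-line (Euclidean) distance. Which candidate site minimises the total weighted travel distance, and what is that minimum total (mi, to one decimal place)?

Total weighted distance at each candidate:
  Red (9, 1): total = 519.8
  Blue (10, 1): total = 573.4
  Green (0, 5): total = 455.5
  Amber (6, 11): total = 507.5
  Violet (7, 2): total = 434.5
Minimum is at Violet with total 434.5 mi.

Violet, total 434.5 mi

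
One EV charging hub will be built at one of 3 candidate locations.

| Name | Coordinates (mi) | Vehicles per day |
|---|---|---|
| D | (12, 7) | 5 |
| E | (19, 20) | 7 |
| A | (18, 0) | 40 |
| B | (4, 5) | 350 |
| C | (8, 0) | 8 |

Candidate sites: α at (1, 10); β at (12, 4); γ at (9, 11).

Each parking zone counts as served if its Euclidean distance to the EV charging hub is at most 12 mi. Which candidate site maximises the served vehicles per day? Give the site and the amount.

β, covering 403

Coverage radius r = 12 mi; a point is covered iff (Δx)²+(Δy)² ≤ 12² = 144.
  α (1, 10): covers {D, B} → 355
  β (12, 4): covers {D, A, B, C} → 403
  γ (9, 11): covers {D, B, C} → 363
Maximum coverage at β: 403 vehicles per day.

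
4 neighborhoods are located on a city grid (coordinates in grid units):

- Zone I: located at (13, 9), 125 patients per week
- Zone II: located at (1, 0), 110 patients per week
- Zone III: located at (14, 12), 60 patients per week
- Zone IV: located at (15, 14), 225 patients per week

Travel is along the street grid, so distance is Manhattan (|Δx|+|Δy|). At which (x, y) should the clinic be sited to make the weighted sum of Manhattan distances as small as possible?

Manhattan distance separates: Σwᵢ(|x−xᵢ|+|y−yᵢ|) = Σwᵢ|x−xᵢ| + Σwᵢ|y−yᵢ|, so x and y are optimised independently as 1-D weighted medians.
Total weight W = 520; half = 260.
x-coordinate, sorted with cumulative weight:
  x=1 (Zone II, w=110) cum 110
  x=13 (Zone I, w=125) cum 235
  x=14 (Zone III, w=60) cum 295  ← median
  x=15 (Zone IV, w=225) cum 520
⇒ x* = 14
y-coordinate, sorted with cumulative weight:
  y=0 (Zone II, w=110) cum 110
  y=9 (Zone I, w=125) cum 235
  y=12 (Zone III, w=60) cum 295  ← median
  y=14 (Zone IV, w=225) cum 520
⇒ y* = 12

(14, 12)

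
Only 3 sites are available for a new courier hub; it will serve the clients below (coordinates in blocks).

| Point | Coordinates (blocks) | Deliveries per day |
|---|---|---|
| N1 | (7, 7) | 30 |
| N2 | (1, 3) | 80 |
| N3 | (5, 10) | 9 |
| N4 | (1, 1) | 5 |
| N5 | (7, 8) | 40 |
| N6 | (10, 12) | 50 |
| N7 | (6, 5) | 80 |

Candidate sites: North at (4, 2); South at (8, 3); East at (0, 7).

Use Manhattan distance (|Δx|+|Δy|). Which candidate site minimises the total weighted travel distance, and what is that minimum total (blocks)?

South, total 1955 blocks

Total weighted distance at each candidate:
  North (4, 2): total = 2221
  South (8, 3): total = 1955
  East (0, 7): total = 2427
Minimum is at South with total 1955 blocks.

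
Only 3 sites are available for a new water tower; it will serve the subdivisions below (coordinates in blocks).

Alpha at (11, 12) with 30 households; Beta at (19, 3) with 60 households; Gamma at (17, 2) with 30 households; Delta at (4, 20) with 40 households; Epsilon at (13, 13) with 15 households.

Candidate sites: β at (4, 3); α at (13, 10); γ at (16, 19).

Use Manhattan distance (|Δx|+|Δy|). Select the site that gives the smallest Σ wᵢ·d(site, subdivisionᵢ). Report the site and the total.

Total weighted distance at each candidate:
  β (4, 3): total = 2765
  α (13, 10): total = 2065
  γ (16, 19): total = 2695
Minimum is at α with total 2065 blocks.

α, total 2065 blocks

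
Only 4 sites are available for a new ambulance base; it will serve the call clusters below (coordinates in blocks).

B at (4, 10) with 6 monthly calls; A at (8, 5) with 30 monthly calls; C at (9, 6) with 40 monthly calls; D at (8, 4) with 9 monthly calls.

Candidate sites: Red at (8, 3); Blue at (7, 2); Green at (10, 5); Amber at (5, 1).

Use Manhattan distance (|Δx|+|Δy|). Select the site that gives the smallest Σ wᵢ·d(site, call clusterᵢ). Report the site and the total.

Total weighted distance at each candidate:
  Red (8, 3): total = 295
  Blue (7, 2): total = 453
  Green (10, 5): total = 233
  Amber (5, 1): total = 684
Minimum is at Green with total 233 blocks.

Green, total 233 blocks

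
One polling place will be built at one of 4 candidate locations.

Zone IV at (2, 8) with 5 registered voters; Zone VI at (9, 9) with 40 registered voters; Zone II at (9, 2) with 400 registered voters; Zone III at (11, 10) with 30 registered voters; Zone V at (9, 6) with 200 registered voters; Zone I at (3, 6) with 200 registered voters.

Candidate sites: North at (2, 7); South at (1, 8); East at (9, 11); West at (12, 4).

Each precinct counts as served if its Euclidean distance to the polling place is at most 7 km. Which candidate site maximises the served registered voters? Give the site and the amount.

West, covering 670

Coverage radius r = 7 km; a point is covered iff (Δx)²+(Δy)² ≤ 7² = 49.
  North (2, 7): covers {Zone IV, Zone I} → 205
  South (1, 8): covers {Zone IV, Zone I} → 205
  East (9, 11): covers {Zone VI, Zone III, Zone V} → 270
  West (12, 4): covers {Zone VI, Zone II, Zone III, Zone V} → 670
Maximum coverage at West: 670 registered voters.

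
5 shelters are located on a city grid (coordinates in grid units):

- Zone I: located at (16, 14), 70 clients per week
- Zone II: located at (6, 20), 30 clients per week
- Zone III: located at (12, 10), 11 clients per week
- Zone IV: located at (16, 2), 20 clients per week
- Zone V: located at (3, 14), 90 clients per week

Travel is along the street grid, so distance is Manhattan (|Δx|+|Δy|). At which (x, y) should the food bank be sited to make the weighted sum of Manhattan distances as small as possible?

(6, 14)

Manhattan distance separates: Σwᵢ(|x−xᵢ|+|y−yᵢ|) = Σwᵢ|x−xᵢ| + Σwᵢ|y−yᵢ|, so x and y are optimised independently as 1-D weighted medians.
Total weight W = 221; half = 110.5.
x-coordinate, sorted with cumulative weight:
  x=3 (Zone V, w=90) cum 90
  x=6 (Zone II, w=30) cum 120  ← median
  x=12 (Zone III, w=11) cum 131
  x=16 (Zone I, w=70) cum 201
  x=16 (Zone IV, w=20) cum 221
⇒ x* = 6
y-coordinate, sorted with cumulative weight:
  y=2 (Zone IV, w=20) cum 20
  y=10 (Zone III, w=11) cum 31
  y=14 (Zone I, w=70) cum 101
  y=14 (Zone V, w=90) cum 191  ← median
  y=20 (Zone II, w=30) cum 221
⇒ y* = 14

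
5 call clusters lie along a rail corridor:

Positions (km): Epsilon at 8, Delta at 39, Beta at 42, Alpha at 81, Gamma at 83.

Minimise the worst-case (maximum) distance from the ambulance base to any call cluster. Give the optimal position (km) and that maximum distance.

location 45.5, max distance 37.5

The 1-center on a line is the midpoint of the two extreme points: leftmost at 8, rightmost at 83.
Optimal location = (8 + 83)/2 = 45.5; maximum distance = (83 − 8)/2 = 37.5.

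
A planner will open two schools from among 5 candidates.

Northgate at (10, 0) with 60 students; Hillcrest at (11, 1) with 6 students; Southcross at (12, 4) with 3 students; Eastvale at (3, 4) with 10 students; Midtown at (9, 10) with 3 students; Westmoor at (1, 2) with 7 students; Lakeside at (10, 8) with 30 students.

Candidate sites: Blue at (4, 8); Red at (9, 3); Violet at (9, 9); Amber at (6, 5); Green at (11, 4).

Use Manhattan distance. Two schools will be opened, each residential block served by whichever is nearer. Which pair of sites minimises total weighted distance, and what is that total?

Evaluate every pair (each demand assigned to the nearer of the two):
  {Red, Violet}: total = 472
  {Violet, Green}: total = 548
  {Red, Green}: total = 565
  {Red, Amber}: total = 573
  {Blue, Red}: total = 590
  {Amber, Green}: total = 591
  {Blue, Green}: total = 605
  {Violet, Amber}: total = 774
  {Blue, Violet}: total = 860
  {Blue, Amber}: total = 912
Best pair: {Red, Violet} with total 472.

{Red, Violet}, total 472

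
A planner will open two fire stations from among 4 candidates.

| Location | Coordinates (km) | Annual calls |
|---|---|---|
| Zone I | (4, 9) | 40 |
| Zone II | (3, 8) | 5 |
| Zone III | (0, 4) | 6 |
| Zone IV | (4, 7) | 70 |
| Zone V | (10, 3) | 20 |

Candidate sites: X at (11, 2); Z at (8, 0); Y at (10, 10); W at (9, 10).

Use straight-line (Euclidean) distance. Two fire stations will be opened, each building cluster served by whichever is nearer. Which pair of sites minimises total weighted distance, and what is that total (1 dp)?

Evaluate every pair (each demand assigned to the nearer of the two):
  {X, W}: total = 736.9
  {Z, W}: total = 769.5
  {X, Y}: total = 844.7
  {Y, W}: total = 848.7
  {Z, Y}: total = 875.1
  {X, Z}: total = 1087.4
Best pair: {X, W} with total 736.9.

{X, W}, total 736.9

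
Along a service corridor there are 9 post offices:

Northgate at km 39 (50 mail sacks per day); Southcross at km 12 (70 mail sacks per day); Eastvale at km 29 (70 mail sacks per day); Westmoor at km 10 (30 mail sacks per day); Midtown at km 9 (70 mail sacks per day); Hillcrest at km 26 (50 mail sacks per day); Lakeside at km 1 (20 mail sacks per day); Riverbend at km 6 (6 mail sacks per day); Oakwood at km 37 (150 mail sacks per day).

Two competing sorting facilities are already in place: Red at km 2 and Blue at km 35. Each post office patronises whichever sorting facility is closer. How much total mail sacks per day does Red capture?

The indifferent point is the midpoint (2+35)/2 = 18.5; post offices left of it (closer to Red at 2) go to Red, those right go to Blue.
  Lakeside at 1 (w=20) → Red
  Riverbend at 6 (w=6) → Red
  Midtown at 9 (w=70) → Red
  Westmoor at 10 (w=30) → Red
  Southcross at 12 (w=70) → Red
  Hillcrest at 26 (w=50) → Blue
  Eastvale at 29 (w=70) → Blue
  Oakwood at 37 (w=150) → Blue
  Northgate at 39 (w=50) → Blue
Red captures 196; Blue captures 320.

196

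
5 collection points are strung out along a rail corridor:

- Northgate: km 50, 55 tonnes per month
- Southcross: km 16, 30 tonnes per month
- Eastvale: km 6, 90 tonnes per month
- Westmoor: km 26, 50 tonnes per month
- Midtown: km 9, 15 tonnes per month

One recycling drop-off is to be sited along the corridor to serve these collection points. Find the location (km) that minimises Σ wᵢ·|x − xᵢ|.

For a sum of weighted absolute distances on a line, the optimum is the weighted median (not the mean). Total weight W = 240; half-weight = 120.
Sort by position and accumulate weight:
  km 6 (Eastvale, w=90) → cum 90
  km 9 (Midtown, w=15) → cum 105
  km 16 (Southcross, w=30) → cum 135  ≥ 120 → median here
  km 26 (Westmoor, w=50) → cum 185
  km 50 (Northgate, w=55) → cum 240
Optimal location: km 16.

x = 16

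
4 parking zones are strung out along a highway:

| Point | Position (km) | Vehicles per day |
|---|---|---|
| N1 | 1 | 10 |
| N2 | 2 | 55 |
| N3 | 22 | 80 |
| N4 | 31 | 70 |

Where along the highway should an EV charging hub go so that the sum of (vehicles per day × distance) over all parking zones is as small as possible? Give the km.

For a sum of weighted absolute distances on a line, the optimum is the weighted median (not the mean). Total weight W = 215; half-weight = 107.5.
Sort by position and accumulate weight:
  km 1 (N1, w=10) → cum 10
  km 2 (N2, w=55) → cum 65
  km 22 (N3, w=80) → cum 145  ≥ 107.5 → median here
  km 31 (N4, w=70) → cum 215
Optimal location: km 22.

x = 22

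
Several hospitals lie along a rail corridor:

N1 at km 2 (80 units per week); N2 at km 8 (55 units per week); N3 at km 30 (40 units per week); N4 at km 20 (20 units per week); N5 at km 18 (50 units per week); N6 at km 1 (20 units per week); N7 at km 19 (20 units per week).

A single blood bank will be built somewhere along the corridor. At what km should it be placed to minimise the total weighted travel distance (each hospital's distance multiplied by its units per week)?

x = 8

For a sum of weighted absolute distances on a line, the optimum is the weighted median (not the mean). Total weight W = 285; half-weight = 142.5.
Sort by position and accumulate weight:
  km 1 (N6, w=20) → cum 20
  km 2 (N1, w=80) → cum 100
  km 8 (N2, w=55) → cum 155  ≥ 142.5 → median here
  km 18 (N5, w=50) → cum 205
  km 19 (N7, w=20) → cum 225
  km 20 (N4, w=20) → cum 245
  km 30 (N3, w=40) → cum 285
Optimal location: km 8.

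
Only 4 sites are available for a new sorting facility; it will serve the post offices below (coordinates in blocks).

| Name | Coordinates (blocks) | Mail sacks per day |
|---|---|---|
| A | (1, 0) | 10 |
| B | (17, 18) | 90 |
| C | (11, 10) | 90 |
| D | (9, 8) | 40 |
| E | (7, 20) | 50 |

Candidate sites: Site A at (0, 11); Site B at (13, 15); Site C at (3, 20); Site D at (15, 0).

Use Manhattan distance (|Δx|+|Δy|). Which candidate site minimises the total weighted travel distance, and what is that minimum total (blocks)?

Total weighted distance at each candidate:
  Site A (0, 11): total = 4640
  Site B (13, 15): total = 2520
  Site C (3, 20): total = 4200
  Site D (15, 0): total = 5160
Minimum is at Site B with total 2520 blocks.

Site B, total 2520 blocks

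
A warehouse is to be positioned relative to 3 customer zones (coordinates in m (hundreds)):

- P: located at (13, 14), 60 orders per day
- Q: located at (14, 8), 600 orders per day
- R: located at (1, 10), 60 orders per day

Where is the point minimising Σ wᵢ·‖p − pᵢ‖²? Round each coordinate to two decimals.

The minimiser of Σwᵢ‖p−pᵢ‖² is the weighted centroid p* = (Σwᵢpᵢ)/(Σwᵢ).
Σwᵢ = 720.
Σwᵢxᵢ = 60·13 + 600·14 + 60·1 = 9240.
Σwᵢyᵢ = 60·14 + 600·8 + 60·10 = 6240.
x* = 9240/720 = 12.83, y* = 6240/720 = 8.67.

(12.83, 8.67)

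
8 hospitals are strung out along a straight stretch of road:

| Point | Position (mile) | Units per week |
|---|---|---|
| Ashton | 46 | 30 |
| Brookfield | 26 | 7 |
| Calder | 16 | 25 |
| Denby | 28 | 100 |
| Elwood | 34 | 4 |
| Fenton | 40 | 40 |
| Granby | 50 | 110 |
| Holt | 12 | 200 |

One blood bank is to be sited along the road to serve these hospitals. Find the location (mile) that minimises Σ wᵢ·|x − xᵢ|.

For a sum of weighted absolute distances on a line, the optimum is the weighted median (not the mean). Total weight W = 516; half-weight = 258.
Sort by position and accumulate weight:
  mile 12 (Holt, w=200) → cum 200
  mile 16 (Calder, w=25) → cum 225
  mile 26 (Brookfield, w=7) → cum 232
  mile 28 (Denby, w=100) → cum 332  ≥ 258 → median here
  mile 34 (Elwood, w=4) → cum 336
  mile 40 (Fenton, w=40) → cum 376
  mile 46 (Ashton, w=30) → cum 406
  mile 50 (Granby, w=110) → cum 516
Optimal location: mile 28.

x = 28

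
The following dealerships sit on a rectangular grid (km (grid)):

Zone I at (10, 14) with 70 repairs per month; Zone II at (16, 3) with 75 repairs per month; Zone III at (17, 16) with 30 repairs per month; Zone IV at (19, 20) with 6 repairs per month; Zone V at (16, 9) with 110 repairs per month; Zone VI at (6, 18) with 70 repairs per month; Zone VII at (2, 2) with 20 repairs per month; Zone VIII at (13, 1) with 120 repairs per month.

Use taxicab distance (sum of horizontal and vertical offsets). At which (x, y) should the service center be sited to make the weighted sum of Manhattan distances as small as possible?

(13, 9)

Manhattan distance separates: Σwᵢ(|x−xᵢ|+|y−yᵢ|) = Σwᵢ|x−xᵢ| + Σwᵢ|y−yᵢ|, so x and y are optimised independently as 1-D weighted medians.
Total weight W = 501; half = 250.5.
x-coordinate, sorted with cumulative weight:
  x=2 (Zone VII, w=20) cum 20
  x=6 (Zone VI, w=70) cum 90
  x=10 (Zone I, w=70) cum 160
  x=13 (Zone VIII, w=120) cum 280  ← median
  x=16 (Zone II, w=75) cum 355
  x=16 (Zone V, w=110) cum 465
  x=17 (Zone III, w=30) cum 495
  x=19 (Zone IV, w=6) cum 501
⇒ x* = 13
y-coordinate, sorted with cumulative weight:
  y=1 (Zone VIII, w=120) cum 120
  y=2 (Zone VII, w=20) cum 140
  y=3 (Zone II, w=75) cum 215
  y=9 (Zone V, w=110) cum 325  ← median
  y=14 (Zone I, w=70) cum 395
  y=16 (Zone III, w=30) cum 425
  y=18 (Zone VI, w=70) cum 495
  y=20 (Zone IV, w=6) cum 501
⇒ y* = 9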